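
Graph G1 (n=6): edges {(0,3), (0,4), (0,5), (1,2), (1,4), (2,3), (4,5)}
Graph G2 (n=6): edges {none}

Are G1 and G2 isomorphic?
No, not isomorphic

The graphs are NOT isomorphic.

Connected components of G1: 1 component(s) with vertex sets [[0, 1, 2, 3, 4, 5]], sizes [6].
Connected components of G2: 6 component(s) with vertex sets [[0], [1], [2], [3], [4], [5]], sizes [1, 1, 1, 1, 1, 1].
The number of connected components (and the multiset of component sizes) is an isomorphism invariant — an isomorphism maps each component of G1 bijectively onto a component of G2. Since G1 has 1 component(s) and G2 has 6, they cannot be isomorphic.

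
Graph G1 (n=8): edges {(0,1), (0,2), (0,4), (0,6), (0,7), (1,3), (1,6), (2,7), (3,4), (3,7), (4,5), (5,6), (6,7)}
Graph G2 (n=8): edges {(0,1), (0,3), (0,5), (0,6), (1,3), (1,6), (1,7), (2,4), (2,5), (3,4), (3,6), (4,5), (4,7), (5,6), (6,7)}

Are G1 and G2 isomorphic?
No, not isomorphic

The graphs are NOT isomorphic.

Degrees in G1: deg(0)=5, deg(1)=3, deg(2)=2, deg(3)=3, deg(4)=3, deg(5)=2, deg(6)=4, deg(7)=4.
Sorted degree sequence of G1: [5, 4, 4, 3, 3, 3, 2, 2].
Degrees in G2: deg(0)=4, deg(1)=4, deg(2)=2, deg(3)=4, deg(4)=4, deg(5)=4, deg(6)=5, deg(7)=3.
Sorted degree sequence of G2: [5, 4, 4, 4, 4, 4, 3, 2].
The (sorted) degree sequence is an isomorphism invariant, so since G1 and G2 have different degree sequences they cannot be isomorphic.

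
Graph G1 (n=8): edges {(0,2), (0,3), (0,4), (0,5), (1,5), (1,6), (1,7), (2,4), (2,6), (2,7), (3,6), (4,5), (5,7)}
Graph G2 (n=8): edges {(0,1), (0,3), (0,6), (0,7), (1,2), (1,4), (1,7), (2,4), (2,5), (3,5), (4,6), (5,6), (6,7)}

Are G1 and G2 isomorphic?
Yes, isomorphic

The graphs are isomorphic.
One valid mapping φ: V(G1) → V(G2): 0→0, 1→2, 2→6, 3→3, 4→7, 5→1, 6→5, 7→4

Verify φ preserves adjacency — for each edge of G1, its image is an edge of G2:
  (0,2) → (φ(0),φ(2)) = (0,6) ∈ E(G2) ✓
  (0,3) → (φ(0),φ(3)) = (0,3) ∈ E(G2) ✓
  (0,4) → (φ(0),φ(4)) = (0,7) ∈ E(G2) ✓
  (0,5) → (φ(0),φ(5)) = (0,1) ∈ E(G2) ✓
  (1,5) → (φ(1),φ(5)) = (1,2) ∈ E(G2) ✓
  (1,6) → (φ(1),φ(6)) = (2,5) ∈ E(G2) ✓
  (1,7) → (φ(1),φ(7)) = (2,4) ∈ E(G2) ✓
  (2,4) → (φ(2),φ(4)) = (6,7) ∈ E(G2) ✓
  (2,6) → (φ(2),φ(6)) = (5,6) ∈ E(G2) ✓
  (2,7) → (φ(2),φ(7)) = (4,6) ∈ E(G2) ✓
  (3,6) → (φ(3),φ(6)) = (3,5) ∈ E(G2) ✓
  (4,5) → (φ(4),φ(5)) = (1,7) ∈ E(G2) ✓
  (5,7) → (φ(5),φ(7)) = (1,4) ∈ E(G2) ✓
All 13 edges of G1 map to edges of G2, and |E(G1)| = |E(G2)| = 13, so φ is a bijection on edges as well as vertices. Hence G1 ≅ G2.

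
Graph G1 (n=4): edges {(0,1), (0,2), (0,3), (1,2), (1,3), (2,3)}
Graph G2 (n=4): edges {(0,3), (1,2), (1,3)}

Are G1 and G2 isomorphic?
No, not isomorphic

The graphs are NOT isomorphic.

Counting triangles (3-cliques): G1 has 4, G2 has 0.
Triangle count is an isomorphism invariant, so differing triangle counts rule out isomorphism.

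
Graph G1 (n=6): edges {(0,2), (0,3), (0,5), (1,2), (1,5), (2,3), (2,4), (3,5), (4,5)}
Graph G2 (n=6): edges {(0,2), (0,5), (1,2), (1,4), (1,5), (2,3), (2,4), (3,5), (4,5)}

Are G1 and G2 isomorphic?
Yes, isomorphic

The graphs are isomorphic.
One valid mapping φ: V(G1) → V(G2): 0→4, 1→0, 2→5, 3→1, 4→3, 5→2

Verify φ preserves adjacency — for each edge of G1, its image is an edge of G2:
  (0,2) → (φ(0),φ(2)) = (4,5) ∈ E(G2) ✓
  (0,3) → (φ(0),φ(3)) = (1,4) ∈ E(G2) ✓
  (0,5) → (φ(0),φ(5)) = (2,4) ∈ E(G2) ✓
  (1,2) → (φ(1),φ(2)) = (0,5) ∈ E(G2) ✓
  (1,5) → (φ(1),φ(5)) = (0,2) ∈ E(G2) ✓
  (2,3) → (φ(2),φ(3)) = (1,5) ∈ E(G2) ✓
  (2,4) → (φ(2),φ(4)) = (3,5) ∈ E(G2) ✓
  (3,5) → (φ(3),φ(5)) = (1,2) ∈ E(G2) ✓
  (4,5) → (φ(4),φ(5)) = (2,3) ∈ E(G2) ✓
All 9 edges of G1 map to edges of G2, and |E(G1)| = |E(G2)| = 9, so φ is a bijection on edges as well as vertices. Hence G1 ≅ G2.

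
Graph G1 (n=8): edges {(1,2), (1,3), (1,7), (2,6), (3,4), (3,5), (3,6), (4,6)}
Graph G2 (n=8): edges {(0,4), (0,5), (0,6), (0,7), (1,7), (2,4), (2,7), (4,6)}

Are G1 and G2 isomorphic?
Yes, isomorphic

The graphs are isomorphic.
One valid mapping φ: V(G1) → V(G2): 0→3, 1→7, 2→2, 3→0, 4→6, 5→5, 6→4, 7→1

Verify φ preserves adjacency — for each edge of G1, its image is an edge of G2:
  (1,2) → (φ(1),φ(2)) = (2,7) ∈ E(G2) ✓
  (1,3) → (φ(1),φ(3)) = (0,7) ∈ E(G2) ✓
  (1,7) → (φ(1),φ(7)) = (1,7) ∈ E(G2) ✓
  (2,6) → (φ(2),φ(6)) = (2,4) ∈ E(G2) ✓
  (3,4) → (φ(3),φ(4)) = (0,6) ∈ E(G2) ✓
  (3,5) → (φ(3),φ(5)) = (0,5) ∈ E(G2) ✓
  (3,6) → (φ(3),φ(6)) = (0,4) ∈ E(G2) ✓
  (4,6) → (φ(4),φ(6)) = (4,6) ∈ E(G2) ✓
All 8 edges of G1 map to edges of G2, and |E(G1)| = |E(G2)| = 8, so φ is a bijection on edges as well as vertices. Hence G1 ≅ G2.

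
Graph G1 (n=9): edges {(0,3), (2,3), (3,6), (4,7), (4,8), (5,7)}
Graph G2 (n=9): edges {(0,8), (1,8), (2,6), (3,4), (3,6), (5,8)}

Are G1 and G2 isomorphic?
Yes, isomorphic

The graphs are isomorphic.
One valid mapping φ: V(G1) → V(G2): 0→5, 1→7, 2→0, 3→8, 4→6, 5→4, 6→1, 7→3, 8→2

Verify φ preserves adjacency — for each edge of G1, its image is an edge of G2:
  (0,3) → (φ(0),φ(3)) = (5,8) ∈ E(G2) ✓
  (2,3) → (φ(2),φ(3)) = (0,8) ∈ E(G2) ✓
  (3,6) → (φ(3),φ(6)) = (1,8) ∈ E(G2) ✓
  (4,7) → (φ(4),φ(7)) = (3,6) ∈ E(G2) ✓
  (4,8) → (φ(4),φ(8)) = (2,6) ∈ E(G2) ✓
  (5,7) → (φ(5),φ(7)) = (3,4) ∈ E(G2) ✓
All 6 edges of G1 map to edges of G2, and |E(G1)| = |E(G2)| = 6, so φ is a bijection on edges as well as vertices. Hence G1 ≅ G2.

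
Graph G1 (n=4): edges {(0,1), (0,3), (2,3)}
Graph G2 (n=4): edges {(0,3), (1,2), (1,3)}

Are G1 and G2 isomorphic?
Yes, isomorphic

The graphs are isomorphic.
One valid mapping φ: V(G1) → V(G2): 0→1, 1→2, 2→0, 3→3

Verify φ preserves adjacency — for each edge of G1, its image is an edge of G2:
  (0,1) → (φ(0),φ(1)) = (1,2) ∈ E(G2) ✓
  (0,3) → (φ(0),φ(3)) = (1,3) ∈ E(G2) ✓
  (2,3) → (φ(2),φ(3)) = (0,3) ∈ E(G2) ✓
All 3 edges of G1 map to edges of G2, and |E(G1)| = |E(G2)| = 3, so φ is a bijection on edges as well as vertices. Hence G1 ≅ G2.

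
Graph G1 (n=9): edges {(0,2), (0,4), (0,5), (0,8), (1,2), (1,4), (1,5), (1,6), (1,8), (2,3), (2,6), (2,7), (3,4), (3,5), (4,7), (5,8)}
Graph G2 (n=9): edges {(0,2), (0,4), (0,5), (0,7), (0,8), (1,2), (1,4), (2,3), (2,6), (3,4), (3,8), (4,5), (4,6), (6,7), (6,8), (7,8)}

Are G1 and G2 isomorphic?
Yes, isomorphic

The graphs are isomorphic.
One valid mapping φ: V(G1) → V(G2): 0→6, 1→0, 2→4, 3→3, 4→2, 5→8, 6→5, 7→1, 8→7

Verify φ preserves adjacency — for each edge of G1, its image is an edge of G2:
  (0,2) → (φ(0),φ(2)) = (4,6) ∈ E(G2) ✓
  (0,4) → (φ(0),φ(4)) = (2,6) ∈ E(G2) ✓
  (0,5) → (φ(0),φ(5)) = (6,8) ∈ E(G2) ✓
  (0,8) → (φ(0),φ(8)) = (6,7) ∈ E(G2) ✓
  (1,2) → (φ(1),φ(2)) = (0,4) ∈ E(G2) ✓
  (1,4) → (φ(1),φ(4)) = (0,2) ∈ E(G2) ✓
  (1,5) → (φ(1),φ(5)) = (0,8) ∈ E(G2) ✓
  (1,6) → (φ(1),φ(6)) = (0,5) ∈ E(G2) ✓
  (1,8) → (φ(1),φ(8)) = (0,7) ∈ E(G2) ✓
  (2,3) → (φ(2),φ(3)) = (3,4) ∈ E(G2) ✓
  (2,6) → (φ(2),φ(6)) = (4,5) ∈ E(G2) ✓
  (2,7) → (φ(2),φ(7)) = (1,4) ∈ E(G2) ✓
  (3,4) → (φ(3),φ(4)) = (2,3) ∈ E(G2) ✓
  (3,5) → (φ(3),φ(5)) = (3,8) ∈ E(G2) ✓
  (4,7) → (φ(4),φ(7)) = (1,2) ∈ E(G2) ✓
  (5,8) → (φ(5),φ(8)) = (7,8) ∈ E(G2) ✓
All 16 edges of G1 map to edges of G2, and |E(G1)| = |E(G2)| = 16, so φ is a bijection on edges as well as vertices. Hence G1 ≅ G2.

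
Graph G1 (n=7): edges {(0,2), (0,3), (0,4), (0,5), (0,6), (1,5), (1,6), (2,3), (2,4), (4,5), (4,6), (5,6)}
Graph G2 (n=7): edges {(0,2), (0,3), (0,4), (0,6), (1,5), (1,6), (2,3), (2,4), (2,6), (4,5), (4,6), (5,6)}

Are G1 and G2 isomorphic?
Yes, isomorphic

The graphs are isomorphic.
One valid mapping φ: V(G1) → V(G2): 0→6, 1→3, 2→5, 3→1, 4→4, 5→0, 6→2

Verify φ preserves adjacency — for each edge of G1, its image is an edge of G2:
  (0,2) → (φ(0),φ(2)) = (5,6) ∈ E(G2) ✓
  (0,3) → (φ(0),φ(3)) = (1,6) ∈ E(G2) ✓
  (0,4) → (φ(0),φ(4)) = (4,6) ∈ E(G2) ✓
  (0,5) → (φ(0),φ(5)) = (0,6) ∈ E(G2) ✓
  (0,6) → (φ(0),φ(6)) = (2,6) ∈ E(G2) ✓
  (1,5) → (φ(1),φ(5)) = (0,3) ∈ E(G2) ✓
  (1,6) → (φ(1),φ(6)) = (2,3) ∈ E(G2) ✓
  (2,3) → (φ(2),φ(3)) = (1,5) ∈ E(G2) ✓
  (2,4) → (φ(2),φ(4)) = (4,5) ∈ E(G2) ✓
  (4,5) → (φ(4),φ(5)) = (0,4) ∈ E(G2) ✓
  (4,6) → (φ(4),φ(6)) = (2,4) ∈ E(G2) ✓
  (5,6) → (φ(5),φ(6)) = (0,2) ∈ E(G2) ✓
All 12 edges of G1 map to edges of G2, and |E(G1)| = |E(G2)| = 12, so φ is a bijection on edges as well as vertices. Hence G1 ≅ G2.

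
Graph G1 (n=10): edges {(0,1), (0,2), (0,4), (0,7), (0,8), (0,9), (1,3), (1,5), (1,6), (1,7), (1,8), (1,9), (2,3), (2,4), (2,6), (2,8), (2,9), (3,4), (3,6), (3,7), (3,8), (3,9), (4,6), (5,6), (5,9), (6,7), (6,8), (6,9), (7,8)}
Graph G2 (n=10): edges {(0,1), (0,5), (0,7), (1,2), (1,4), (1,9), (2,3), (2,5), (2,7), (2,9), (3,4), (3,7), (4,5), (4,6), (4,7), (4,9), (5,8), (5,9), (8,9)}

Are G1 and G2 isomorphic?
No, not isomorphic

The graphs are NOT isomorphic.

Counting triangles (3-cliques): G1 has 31, G2 has 7.
Triangle count is an isomorphism invariant, so differing triangle counts rule out isomorphism.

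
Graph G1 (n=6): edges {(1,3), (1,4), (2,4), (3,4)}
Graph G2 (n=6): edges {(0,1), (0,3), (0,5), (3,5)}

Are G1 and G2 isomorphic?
Yes, isomorphic

The graphs are isomorphic.
One valid mapping φ: V(G1) → V(G2): 0→4, 1→5, 2→1, 3→3, 4→0, 5→2

Verify φ preserves adjacency — for each edge of G1, its image is an edge of G2:
  (1,3) → (φ(1),φ(3)) = (3,5) ∈ E(G2) ✓
  (1,4) → (φ(1),φ(4)) = (0,5) ∈ E(G2) ✓
  (2,4) → (φ(2),φ(4)) = (0,1) ∈ E(G2) ✓
  (3,4) → (φ(3),φ(4)) = (0,3) ∈ E(G2) ✓
All 4 edges of G1 map to edges of G2, and |E(G1)| = |E(G2)| = 4, so φ is a bijection on edges as well as vertices. Hence G1 ≅ G2.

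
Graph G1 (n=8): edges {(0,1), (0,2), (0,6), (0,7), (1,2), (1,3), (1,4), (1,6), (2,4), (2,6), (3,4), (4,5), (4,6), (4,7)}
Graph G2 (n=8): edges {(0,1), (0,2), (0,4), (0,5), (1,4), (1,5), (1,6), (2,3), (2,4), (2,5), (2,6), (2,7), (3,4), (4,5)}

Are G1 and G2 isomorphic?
Yes, isomorphic

The graphs are isomorphic.
One valid mapping φ: V(G1) → V(G2): 0→1, 1→4, 2→0, 3→3, 4→2, 5→7, 6→5, 7→6

Verify φ preserves adjacency — for each edge of G1, its image is an edge of G2:
  (0,1) → (φ(0),φ(1)) = (1,4) ∈ E(G2) ✓
  (0,2) → (φ(0),φ(2)) = (0,1) ∈ E(G2) ✓
  (0,6) → (φ(0),φ(6)) = (1,5) ∈ E(G2) ✓
  (0,7) → (φ(0),φ(7)) = (1,6) ∈ E(G2) ✓
  (1,2) → (φ(1),φ(2)) = (0,4) ∈ E(G2) ✓
  (1,3) → (φ(1),φ(3)) = (3,4) ∈ E(G2) ✓
  (1,4) → (φ(1),φ(4)) = (2,4) ∈ E(G2) ✓
  (1,6) → (φ(1),φ(6)) = (4,5) ∈ E(G2) ✓
  (2,4) → (φ(2),φ(4)) = (0,2) ∈ E(G2) ✓
  (2,6) → (φ(2),φ(6)) = (0,5) ∈ E(G2) ✓
  (3,4) → (φ(3),φ(4)) = (2,3) ∈ E(G2) ✓
  (4,5) → (φ(4),φ(5)) = (2,7) ∈ E(G2) ✓
  (4,6) → (φ(4),φ(6)) = (2,5) ∈ E(G2) ✓
  (4,7) → (φ(4),φ(7)) = (2,6) ∈ E(G2) ✓
All 14 edges of G1 map to edges of G2, and |E(G1)| = |E(G2)| = 14, so φ is a bijection on edges as well as vertices. Hence G1 ≅ G2.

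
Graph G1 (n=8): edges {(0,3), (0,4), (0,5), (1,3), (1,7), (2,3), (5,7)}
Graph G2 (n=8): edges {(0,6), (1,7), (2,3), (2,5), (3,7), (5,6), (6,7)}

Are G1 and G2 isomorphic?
Yes, isomorphic

The graphs are isomorphic.
One valid mapping φ: V(G1) → V(G2): 0→6, 1→3, 2→1, 3→7, 4→0, 5→5, 6→4, 7→2

Verify φ preserves adjacency — for each edge of G1, its image is an edge of G2:
  (0,3) → (φ(0),φ(3)) = (6,7) ∈ E(G2) ✓
  (0,4) → (φ(0),φ(4)) = (0,6) ∈ E(G2) ✓
  (0,5) → (φ(0),φ(5)) = (5,6) ∈ E(G2) ✓
  (1,3) → (φ(1),φ(3)) = (3,7) ∈ E(G2) ✓
  (1,7) → (φ(1),φ(7)) = (2,3) ∈ E(G2) ✓
  (2,3) → (φ(2),φ(3)) = (1,7) ∈ E(G2) ✓
  (5,7) → (φ(5),φ(7)) = (2,5) ∈ E(G2) ✓
All 7 edges of G1 map to edges of G2, and |E(G1)| = |E(G2)| = 7, so φ is a bijection on edges as well as vertices. Hence G1 ≅ G2.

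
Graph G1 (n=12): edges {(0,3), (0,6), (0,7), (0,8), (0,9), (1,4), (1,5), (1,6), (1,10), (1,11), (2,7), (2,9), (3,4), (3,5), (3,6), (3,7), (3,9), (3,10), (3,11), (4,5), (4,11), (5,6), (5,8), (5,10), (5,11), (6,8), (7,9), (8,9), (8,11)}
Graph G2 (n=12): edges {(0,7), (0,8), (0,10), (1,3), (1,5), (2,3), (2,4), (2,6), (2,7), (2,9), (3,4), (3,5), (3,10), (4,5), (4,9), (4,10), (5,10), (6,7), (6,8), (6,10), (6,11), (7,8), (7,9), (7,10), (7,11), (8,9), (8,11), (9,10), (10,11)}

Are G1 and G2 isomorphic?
Yes, isomorphic

The graphs are isomorphic.
One valid mapping φ: V(G1) → V(G2): 0→4, 1→8, 2→1, 3→10, 4→11, 5→7, 6→9, 7→5, 8→2, 9→3, 10→0, 11→6

Verify φ preserves adjacency — for each edge of G1, its image is an edge of G2:
  (0,3) → (φ(0),φ(3)) = (4,10) ∈ E(G2) ✓
  (0,6) → (φ(0),φ(6)) = (4,9) ∈ E(G2) ✓
  (0,7) → (φ(0),φ(7)) = (4,5) ∈ E(G2) ✓
  (0,8) → (φ(0),φ(8)) = (2,4) ∈ E(G2) ✓
  (0,9) → (φ(0),φ(9)) = (3,4) ∈ E(G2) ✓
  (1,4) → (φ(1),φ(4)) = (8,11) ∈ E(G2) ✓
  (1,5) → (φ(1),φ(5)) = (7,8) ∈ E(G2) ✓
  (1,6) → (φ(1),φ(6)) = (8,9) ∈ E(G2) ✓
  (1,10) → (φ(1),φ(10)) = (0,8) ∈ E(G2) ✓
  (1,11) → (φ(1),φ(11)) = (6,8) ∈ E(G2) ✓
  (2,7) → (φ(2),φ(7)) = (1,5) ∈ E(G2) ✓
  (2,9) → (φ(2),φ(9)) = (1,3) ∈ E(G2) ✓
  (3,4) → (φ(3),φ(4)) = (10,11) ∈ E(G2) ✓
  (3,5) → (φ(3),φ(5)) = (7,10) ∈ E(G2) ✓
  (3,6) → (φ(3),φ(6)) = (9,10) ∈ E(G2) ✓
  (3,7) → (φ(3),φ(7)) = (5,10) ∈ E(G2) ✓
  (3,9) → (φ(3),φ(9)) = (3,10) ∈ E(G2) ✓
  (3,10) → (φ(3),φ(10)) = (0,10) ∈ E(G2) ✓
  (3,11) → (φ(3),φ(11)) = (6,10) ∈ E(G2) ✓
  (4,5) → (φ(4),φ(5)) = (7,11) ∈ E(G2) ✓
  (4,11) → (φ(4),φ(11)) = (6,11) ∈ E(G2) ✓
  (5,6) → (φ(5),φ(6)) = (7,9) ∈ E(G2) ✓
  (5,8) → (φ(5),φ(8)) = (2,7) ∈ E(G2) ✓
  (5,10) → (φ(5),φ(10)) = (0,7) ∈ E(G2) ✓
  (5,11) → (φ(5),φ(11)) = (6,7) ∈ E(G2) ✓
  (6,8) → (φ(6),φ(8)) = (2,9) ∈ E(G2) ✓
  (7,9) → (φ(7),φ(9)) = (3,5) ∈ E(G2) ✓
  (8,9) → (φ(8),φ(9)) = (2,3) ∈ E(G2) ✓
  (8,11) → (φ(8),φ(11)) = (2,6) ∈ E(G2) ✓
All 29 edges of G1 map to edges of G2, and |E(G1)| = |E(G2)| = 29, so φ is a bijection on edges as well as vertices. Hence G1 ≅ G2.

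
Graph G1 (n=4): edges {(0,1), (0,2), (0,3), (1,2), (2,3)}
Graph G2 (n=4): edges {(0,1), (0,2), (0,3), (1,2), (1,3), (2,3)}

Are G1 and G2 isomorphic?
No, not isomorphic

The graphs are NOT isomorphic.

Counting edges: G1 has 5 edge(s); G2 has 6 edge(s).
Edge count is an isomorphism invariant (a bijection on vertices induces a bijection on edges), so differing edge counts rule out isomorphism.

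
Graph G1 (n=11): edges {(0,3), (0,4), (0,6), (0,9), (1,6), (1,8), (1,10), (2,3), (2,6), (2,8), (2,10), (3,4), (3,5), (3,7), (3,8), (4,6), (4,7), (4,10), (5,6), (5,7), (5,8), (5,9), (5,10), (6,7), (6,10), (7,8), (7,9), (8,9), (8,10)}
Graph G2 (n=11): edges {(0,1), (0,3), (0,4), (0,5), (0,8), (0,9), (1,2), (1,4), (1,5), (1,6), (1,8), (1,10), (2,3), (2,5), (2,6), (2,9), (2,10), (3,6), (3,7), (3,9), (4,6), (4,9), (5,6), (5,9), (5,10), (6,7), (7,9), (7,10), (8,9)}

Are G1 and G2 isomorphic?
Yes, isomorphic

The graphs are isomorphic.
One valid mapping φ: V(G1) → V(G2): 0→7, 1→8, 2→4, 3→6, 4→3, 5→5, 6→9, 7→2, 8→1, 9→10, 10→0

Verify φ preserves adjacency — for each edge of G1, its image is an edge of G2:
  (0,3) → (φ(0),φ(3)) = (6,7) ∈ E(G2) ✓
  (0,4) → (φ(0),φ(4)) = (3,7) ∈ E(G2) ✓
  (0,6) → (φ(0),φ(6)) = (7,9) ∈ E(G2) ✓
  (0,9) → (φ(0),φ(9)) = (7,10) ∈ E(G2) ✓
  (1,6) → (φ(1),φ(6)) = (8,9) ∈ E(G2) ✓
  (1,8) → (φ(1),φ(8)) = (1,8) ∈ E(G2) ✓
  (1,10) → (φ(1),φ(10)) = (0,8) ∈ E(G2) ✓
  (2,3) → (φ(2),φ(3)) = (4,6) ∈ E(G2) ✓
  (2,6) → (φ(2),φ(6)) = (4,9) ∈ E(G2) ✓
  (2,8) → (φ(2),φ(8)) = (1,4) ∈ E(G2) ✓
  (2,10) → (φ(2),φ(10)) = (0,4) ∈ E(G2) ✓
  (3,4) → (φ(3),φ(4)) = (3,6) ∈ E(G2) ✓
  (3,5) → (φ(3),φ(5)) = (5,6) ∈ E(G2) ✓
  (3,7) → (φ(3),φ(7)) = (2,6) ∈ E(G2) ✓
  (3,8) → (φ(3),φ(8)) = (1,6) ∈ E(G2) ✓
  (4,6) → (φ(4),φ(6)) = (3,9) ∈ E(G2) ✓
  (4,7) → (φ(4),φ(7)) = (2,3) ∈ E(G2) ✓
  (4,10) → (φ(4),φ(10)) = (0,3) ∈ E(G2) ✓
  (5,6) → (φ(5),φ(6)) = (5,9) ∈ E(G2) ✓
  (5,7) → (φ(5),φ(7)) = (2,5) ∈ E(G2) ✓
  (5,8) → (φ(5),φ(8)) = (1,5) ∈ E(G2) ✓
  (5,9) → (φ(5),φ(9)) = (5,10) ∈ E(G2) ✓
  (5,10) → (φ(5),φ(10)) = (0,5) ∈ E(G2) ✓
  (6,7) → (φ(6),φ(7)) = (2,9) ∈ E(G2) ✓
  (6,10) → (φ(6),φ(10)) = (0,9) ∈ E(G2) ✓
  (7,8) → (φ(7),φ(8)) = (1,2) ∈ E(G2) ✓
  (7,9) → (φ(7),φ(9)) = (2,10) ∈ E(G2) ✓
  (8,9) → (φ(8),φ(9)) = (1,10) ∈ E(G2) ✓
  (8,10) → (φ(8),φ(10)) = (0,1) ∈ E(G2) ✓
All 29 edges of G1 map to edges of G2, and |E(G1)| = |E(G2)| = 29, so φ is a bijection on edges as well as vertices. Hence G1 ≅ G2.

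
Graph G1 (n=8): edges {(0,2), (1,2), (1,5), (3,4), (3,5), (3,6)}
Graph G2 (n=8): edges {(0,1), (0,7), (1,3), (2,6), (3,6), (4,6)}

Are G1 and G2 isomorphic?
Yes, isomorphic

The graphs are isomorphic.
One valid mapping φ: V(G1) → V(G2): 0→7, 1→1, 2→0, 3→6, 4→4, 5→3, 6→2, 7→5

Verify φ preserves adjacency — for each edge of G1, its image is an edge of G2:
  (0,2) → (φ(0),φ(2)) = (0,7) ∈ E(G2) ✓
  (1,2) → (φ(1),φ(2)) = (0,1) ∈ E(G2) ✓
  (1,5) → (φ(1),φ(5)) = (1,3) ∈ E(G2) ✓
  (3,4) → (φ(3),φ(4)) = (4,6) ∈ E(G2) ✓
  (3,5) → (φ(3),φ(5)) = (3,6) ∈ E(G2) ✓
  (3,6) → (φ(3),φ(6)) = (2,6) ∈ E(G2) ✓
All 6 edges of G1 map to edges of G2, and |E(G1)| = |E(G2)| = 6, so φ is a bijection on edges as well as vertices. Hence G1 ≅ G2.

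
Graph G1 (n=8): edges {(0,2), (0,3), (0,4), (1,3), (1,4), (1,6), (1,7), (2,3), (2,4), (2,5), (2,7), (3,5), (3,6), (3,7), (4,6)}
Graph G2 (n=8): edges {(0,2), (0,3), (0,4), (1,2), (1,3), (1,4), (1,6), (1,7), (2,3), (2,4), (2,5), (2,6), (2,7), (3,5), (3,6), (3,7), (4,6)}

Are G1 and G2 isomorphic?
No, not isomorphic

The graphs are NOT isomorphic.

Counting edges: G1 has 15 edge(s); G2 has 17 edge(s).
Edge count is an isomorphism invariant (a bijection on vertices induces a bijection on edges), so differing edge counts rule out isomorphism.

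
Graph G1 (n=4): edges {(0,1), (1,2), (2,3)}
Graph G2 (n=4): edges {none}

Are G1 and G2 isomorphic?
No, not isomorphic

The graphs are NOT isomorphic.

Connected components of G1: 1 component(s) with vertex sets [[0, 1, 2, 3]], sizes [4].
Connected components of G2: 4 component(s) with vertex sets [[0], [1], [2], [3]], sizes [1, 1, 1, 1].
The number of connected components (and the multiset of component sizes) is an isomorphism invariant — an isomorphism maps each component of G1 bijectively onto a component of G2. Since G1 has 1 component(s) and G2 has 4, they cannot be isomorphic.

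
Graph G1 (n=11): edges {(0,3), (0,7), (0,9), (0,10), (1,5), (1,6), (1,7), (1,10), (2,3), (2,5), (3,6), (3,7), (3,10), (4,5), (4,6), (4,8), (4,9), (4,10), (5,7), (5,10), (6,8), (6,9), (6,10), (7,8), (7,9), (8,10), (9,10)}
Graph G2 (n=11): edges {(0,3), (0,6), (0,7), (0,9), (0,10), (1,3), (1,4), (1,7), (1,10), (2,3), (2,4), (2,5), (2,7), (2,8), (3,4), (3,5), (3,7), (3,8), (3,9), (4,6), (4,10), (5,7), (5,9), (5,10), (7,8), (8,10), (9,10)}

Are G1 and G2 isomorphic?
Yes, isomorphic

The graphs are isomorphic.
One valid mapping φ: V(G1) → V(G2): 0→9, 1→1, 2→6, 3→0, 4→2, 5→4, 6→7, 7→10, 8→8, 9→5, 10→3

Verify φ preserves adjacency — for each edge of G1, its image is an edge of G2:
  (0,3) → (φ(0),φ(3)) = (0,9) ∈ E(G2) ✓
  (0,7) → (φ(0),φ(7)) = (9,10) ∈ E(G2) ✓
  (0,9) → (φ(0),φ(9)) = (5,9) ∈ E(G2) ✓
  (0,10) → (φ(0),φ(10)) = (3,9) ∈ E(G2) ✓
  (1,5) → (φ(1),φ(5)) = (1,4) ∈ E(G2) ✓
  (1,6) → (φ(1),φ(6)) = (1,7) ∈ E(G2) ✓
  (1,7) → (φ(1),φ(7)) = (1,10) ∈ E(G2) ✓
  (1,10) → (φ(1),φ(10)) = (1,3) ∈ E(G2) ✓
  (2,3) → (φ(2),φ(3)) = (0,6) ∈ E(G2) ✓
  (2,5) → (φ(2),φ(5)) = (4,6) ∈ E(G2) ✓
  (3,6) → (φ(3),φ(6)) = (0,7) ∈ E(G2) ✓
  (3,7) → (φ(3),φ(7)) = (0,10) ∈ E(G2) ✓
  (3,10) → (φ(3),φ(10)) = (0,3) ∈ E(G2) ✓
  (4,5) → (φ(4),φ(5)) = (2,4) ∈ E(G2) ✓
  (4,6) → (φ(4),φ(6)) = (2,7) ∈ E(G2) ✓
  (4,8) → (φ(4),φ(8)) = (2,8) ∈ E(G2) ✓
  (4,9) → (φ(4),φ(9)) = (2,5) ∈ E(G2) ✓
  (4,10) → (φ(4),φ(10)) = (2,3) ∈ E(G2) ✓
  (5,7) → (φ(5),φ(7)) = (4,10) ∈ E(G2) ✓
  (5,10) → (φ(5),φ(10)) = (3,4) ∈ E(G2) ✓
  (6,8) → (φ(6),φ(8)) = (7,8) ∈ E(G2) ✓
  (6,9) → (φ(6),φ(9)) = (5,7) ∈ E(G2) ✓
  (6,10) → (φ(6),φ(10)) = (3,7) ∈ E(G2) ✓
  (7,8) → (φ(7),φ(8)) = (8,10) ∈ E(G2) ✓
  (7,9) → (φ(7),φ(9)) = (5,10) ∈ E(G2) ✓
  (8,10) → (φ(8),φ(10)) = (3,8) ∈ E(G2) ✓
  (9,10) → (φ(9),φ(10)) = (3,5) ∈ E(G2) ✓
All 27 edges of G1 map to edges of G2, and |E(G1)| = |E(G2)| = 27, so φ is a bijection on edges as well as vertices. Hence G1 ≅ G2.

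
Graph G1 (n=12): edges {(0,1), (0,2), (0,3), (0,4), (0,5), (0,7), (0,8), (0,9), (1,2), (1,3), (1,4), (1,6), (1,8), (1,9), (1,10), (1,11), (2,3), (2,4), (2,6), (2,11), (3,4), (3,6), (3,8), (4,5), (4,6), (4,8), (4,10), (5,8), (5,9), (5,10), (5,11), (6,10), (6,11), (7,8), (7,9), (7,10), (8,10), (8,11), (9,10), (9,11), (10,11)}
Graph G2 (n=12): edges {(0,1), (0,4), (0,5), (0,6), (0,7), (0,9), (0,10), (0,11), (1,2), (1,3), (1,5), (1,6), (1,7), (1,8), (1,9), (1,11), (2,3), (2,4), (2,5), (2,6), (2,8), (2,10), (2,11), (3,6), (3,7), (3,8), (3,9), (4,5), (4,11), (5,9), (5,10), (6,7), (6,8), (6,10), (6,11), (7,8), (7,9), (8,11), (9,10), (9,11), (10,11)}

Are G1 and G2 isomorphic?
Yes, isomorphic

The graphs are isomorphic.
One valid mapping φ: V(G1) → V(G2): 0→2, 1→1, 2→3, 3→8, 4→6, 5→10, 6→7, 7→4, 8→11, 9→5, 10→0, 11→9

Verify φ preserves adjacency — for each edge of G1, its image is an edge of G2:
  (0,1) → (φ(0),φ(1)) = (1,2) ∈ E(G2) ✓
  (0,2) → (φ(0),φ(2)) = (2,3) ∈ E(G2) ✓
  (0,3) → (φ(0),φ(3)) = (2,8) ∈ E(G2) ✓
  (0,4) → (φ(0),φ(4)) = (2,6) ∈ E(G2) ✓
  (0,5) → (φ(0),φ(5)) = (2,10) ∈ E(G2) ✓
  (0,7) → (φ(0),φ(7)) = (2,4) ∈ E(G2) ✓
  (0,8) → (φ(0),φ(8)) = (2,11) ∈ E(G2) ✓
  (0,9) → (φ(0),φ(9)) = (2,5) ∈ E(G2) ✓
  (1,2) → (φ(1),φ(2)) = (1,3) ∈ E(G2) ✓
  (1,3) → (φ(1),φ(3)) = (1,8) ∈ E(G2) ✓
  (1,4) → (φ(1),φ(4)) = (1,6) ∈ E(G2) ✓
  (1,6) → (φ(1),φ(6)) = (1,7) ∈ E(G2) ✓
  (1,8) → (φ(1),φ(8)) = (1,11) ∈ E(G2) ✓
  (1,9) → (φ(1),φ(9)) = (1,5) ∈ E(G2) ✓
  (1,10) → (φ(1),φ(10)) = (0,1) ∈ E(G2) ✓
  (1,11) → (φ(1),φ(11)) = (1,9) ∈ E(G2) ✓
  (2,3) → (φ(2),φ(3)) = (3,8) ∈ E(G2) ✓
  (2,4) → (φ(2),φ(4)) = (3,6) ∈ E(G2) ✓
  (2,6) → (φ(2),φ(6)) = (3,7) ∈ E(G2) ✓
  (2,11) → (φ(2),φ(11)) = (3,9) ∈ E(G2) ✓
  (3,4) → (φ(3),φ(4)) = (6,8) ∈ E(G2) ✓
  (3,6) → (φ(3),φ(6)) = (7,8) ∈ E(G2) ✓
  (3,8) → (φ(3),φ(8)) = (8,11) ∈ E(G2) ✓
  (4,5) → (φ(4),φ(5)) = (6,10) ∈ E(G2) ✓
  (4,6) → (φ(4),φ(6)) = (6,7) ∈ E(G2) ✓
  (4,8) → (φ(4),φ(8)) = (6,11) ∈ E(G2) ✓
  (4,10) → (φ(4),φ(10)) = (0,6) ∈ E(G2) ✓
  (5,8) → (φ(5),φ(8)) = (10,11) ∈ E(G2) ✓
  (5,9) → (φ(5),φ(9)) = (5,10) ∈ E(G2) ✓
  (5,10) → (φ(5),φ(10)) = (0,10) ∈ E(G2) ✓
  (5,11) → (φ(5),φ(11)) = (9,10) ∈ E(G2) ✓
  (6,10) → (φ(6),φ(10)) = (0,7) ∈ E(G2) ✓
  (6,11) → (φ(6),φ(11)) = (7,9) ∈ E(G2) ✓
  (7,8) → (φ(7),φ(8)) = (4,11) ∈ E(G2) ✓
  (7,9) → (φ(7),φ(9)) = (4,5) ∈ E(G2) ✓
  (7,10) → (φ(7),φ(10)) = (0,4) ∈ E(G2) ✓
  (8,10) → (φ(8),φ(10)) = (0,11) ∈ E(G2) ✓
  (8,11) → (φ(8),φ(11)) = (9,11) ∈ E(G2) ✓
  (9,10) → (φ(9),φ(10)) = (0,5) ∈ E(G2) ✓
  (9,11) → (φ(9),φ(11)) = (5,9) ∈ E(G2) ✓
  (10,11) → (φ(10),φ(11)) = (0,9) ∈ E(G2) ✓
All 41 edges of G1 map to edges of G2, and |E(G1)| = |E(G2)| = 41, so φ is a bijection on edges as well as vertices. Hence G1 ≅ G2.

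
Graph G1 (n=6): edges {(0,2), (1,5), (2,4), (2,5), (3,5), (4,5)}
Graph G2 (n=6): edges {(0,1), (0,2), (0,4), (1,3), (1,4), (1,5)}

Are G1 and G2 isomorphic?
Yes, isomorphic

The graphs are isomorphic.
One valid mapping φ: V(G1) → V(G2): 0→2, 1→5, 2→0, 3→3, 4→4, 5→1

Verify φ preserves adjacency — for each edge of G1, its image is an edge of G2:
  (0,2) → (φ(0),φ(2)) = (0,2) ∈ E(G2) ✓
  (1,5) → (φ(1),φ(5)) = (1,5) ∈ E(G2) ✓
  (2,4) → (φ(2),φ(4)) = (0,4) ∈ E(G2) ✓
  (2,5) → (φ(2),φ(5)) = (0,1) ∈ E(G2) ✓
  (3,5) → (φ(3),φ(5)) = (1,3) ∈ E(G2) ✓
  (4,5) → (φ(4),φ(5)) = (1,4) ∈ E(G2) ✓
All 6 edges of G1 map to edges of G2, and |E(G1)| = |E(G2)| = 6, so φ is a bijection on edges as well as vertices. Hence G1 ≅ G2.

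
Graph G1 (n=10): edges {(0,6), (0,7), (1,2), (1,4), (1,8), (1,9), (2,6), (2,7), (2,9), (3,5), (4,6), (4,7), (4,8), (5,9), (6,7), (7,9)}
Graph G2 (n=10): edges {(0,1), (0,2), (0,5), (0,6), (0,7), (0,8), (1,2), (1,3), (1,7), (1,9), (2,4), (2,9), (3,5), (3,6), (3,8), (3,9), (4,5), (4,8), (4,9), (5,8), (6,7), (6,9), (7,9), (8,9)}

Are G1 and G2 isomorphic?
No, not isomorphic

The graphs are NOT isomorphic.

Counting triangles (3-cliques): G1 has 6, G2 has 14.
Triangle count is an isomorphism invariant, so differing triangle counts rule out isomorphism.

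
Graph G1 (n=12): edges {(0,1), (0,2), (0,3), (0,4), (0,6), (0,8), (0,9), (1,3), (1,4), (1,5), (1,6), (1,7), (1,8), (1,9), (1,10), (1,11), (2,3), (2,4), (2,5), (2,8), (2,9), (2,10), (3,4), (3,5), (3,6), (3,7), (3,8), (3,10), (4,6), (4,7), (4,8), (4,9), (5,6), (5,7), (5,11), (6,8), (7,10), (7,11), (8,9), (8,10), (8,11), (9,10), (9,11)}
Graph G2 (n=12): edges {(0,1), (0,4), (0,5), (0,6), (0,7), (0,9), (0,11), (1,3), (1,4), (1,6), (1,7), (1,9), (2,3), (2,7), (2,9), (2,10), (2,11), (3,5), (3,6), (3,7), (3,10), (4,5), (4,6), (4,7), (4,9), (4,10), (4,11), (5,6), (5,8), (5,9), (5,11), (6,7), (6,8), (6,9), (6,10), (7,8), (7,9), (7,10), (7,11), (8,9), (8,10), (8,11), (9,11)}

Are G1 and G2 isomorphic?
Yes, isomorphic

The graphs are isomorphic.
One valid mapping φ: V(G1) → V(G2): 0→0, 1→7, 2→5, 3→6, 4→4, 5→3, 6→1, 7→10, 8→9, 9→11, 10→8, 11→2

Verify φ preserves adjacency — for each edge of G1, its image is an edge of G2:
  (0,1) → (φ(0),φ(1)) = (0,7) ∈ E(G2) ✓
  (0,2) → (φ(0),φ(2)) = (0,5) ∈ E(G2) ✓
  (0,3) → (φ(0),φ(3)) = (0,6) ∈ E(G2) ✓
  (0,4) → (φ(0),φ(4)) = (0,4) ∈ E(G2) ✓
  (0,6) → (φ(0),φ(6)) = (0,1) ∈ E(G2) ✓
  (0,8) → (φ(0),φ(8)) = (0,9) ∈ E(G2) ✓
  (0,9) → (φ(0),φ(9)) = (0,11) ∈ E(G2) ✓
  (1,3) → (φ(1),φ(3)) = (6,7) ∈ E(G2) ✓
  (1,4) → (φ(1),φ(4)) = (4,7) ∈ E(G2) ✓
  (1,5) → (φ(1),φ(5)) = (3,7) ∈ E(G2) ✓
  (1,6) → (φ(1),φ(6)) = (1,7) ∈ E(G2) ✓
  (1,7) → (φ(1),φ(7)) = (7,10) ∈ E(G2) ✓
  (1,8) → (φ(1),φ(8)) = (7,9) ∈ E(G2) ✓
  (1,9) → (φ(1),φ(9)) = (7,11) ∈ E(G2) ✓
  (1,10) → (φ(1),φ(10)) = (7,8) ∈ E(G2) ✓
  (1,11) → (φ(1),φ(11)) = (2,7) ∈ E(G2) ✓
  (2,3) → (φ(2),φ(3)) = (5,6) ∈ E(G2) ✓
  (2,4) → (φ(2),φ(4)) = (4,5) ∈ E(G2) ✓
  (2,5) → (φ(2),φ(5)) = (3,5) ∈ E(G2) ✓
  (2,8) → (φ(2),φ(8)) = (5,9) ∈ E(G2) ✓
  (2,9) → (φ(2),φ(9)) = (5,11) ∈ E(G2) ✓
  (2,10) → (φ(2),φ(10)) = (5,8) ∈ E(G2) ✓
  (3,4) → (φ(3),φ(4)) = (4,6) ∈ E(G2) ✓
  (3,5) → (φ(3),φ(5)) = (3,6) ∈ E(G2) ✓
  (3,6) → (φ(3),φ(6)) = (1,6) ∈ E(G2) ✓
  (3,7) → (φ(3),φ(7)) = (6,10) ∈ E(G2) ✓
  (3,8) → (φ(3),φ(8)) = (6,9) ∈ E(G2) ✓
  (3,10) → (φ(3),φ(10)) = (6,8) ∈ E(G2) ✓
  (4,6) → (φ(4),φ(6)) = (1,4) ∈ E(G2) ✓
  (4,7) → (φ(4),φ(7)) = (4,10) ∈ E(G2) ✓
  (4,8) → (φ(4),φ(8)) = (4,9) ∈ E(G2) ✓
  (4,9) → (φ(4),φ(9)) = (4,11) ∈ E(G2) ✓
  (5,6) → (φ(5),φ(6)) = (1,3) ∈ E(G2) ✓
  (5,7) → (φ(5),φ(7)) = (3,10) ∈ E(G2) ✓
  (5,11) → (φ(5),φ(11)) = (2,3) ∈ E(G2) ✓
  (6,8) → (φ(6),φ(8)) = (1,9) ∈ E(G2) ✓
  (7,10) → (φ(7),φ(10)) = (8,10) ∈ E(G2) ✓
  (7,11) → (φ(7),φ(11)) = (2,10) ∈ E(G2) ✓
  (8,9) → (φ(8),φ(9)) = (9,11) ∈ E(G2) ✓
  (8,10) → (φ(8),φ(10)) = (8,9) ∈ E(G2) ✓
  (8,11) → (φ(8),φ(11)) = (2,9) ∈ E(G2) ✓
  (9,10) → (φ(9),φ(10)) = (8,11) ∈ E(G2) ✓
  (9,11) → (φ(9),φ(11)) = (2,11) ∈ E(G2) ✓
All 43 edges of G1 map to edges of G2, and |E(G1)| = |E(G2)| = 43, so φ is a bijection on edges as well as vertices. Hence G1 ≅ G2.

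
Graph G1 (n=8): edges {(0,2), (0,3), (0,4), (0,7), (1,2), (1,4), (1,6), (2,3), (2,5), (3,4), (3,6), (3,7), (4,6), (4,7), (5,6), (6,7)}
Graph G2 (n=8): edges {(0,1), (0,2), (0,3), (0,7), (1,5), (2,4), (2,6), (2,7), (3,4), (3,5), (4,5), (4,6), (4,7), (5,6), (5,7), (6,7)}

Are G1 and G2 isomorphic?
Yes, isomorphic

The graphs are isomorphic.
One valid mapping φ: V(G1) → V(G2): 0→2, 1→3, 2→0, 3→7, 4→4, 5→1, 6→5, 7→6

Verify φ preserves adjacency — for each edge of G1, its image is an edge of G2:
  (0,2) → (φ(0),φ(2)) = (0,2) ∈ E(G2) ✓
  (0,3) → (φ(0),φ(3)) = (2,7) ∈ E(G2) ✓
  (0,4) → (φ(0),φ(4)) = (2,4) ∈ E(G2) ✓
  (0,7) → (φ(0),φ(7)) = (2,6) ∈ E(G2) ✓
  (1,2) → (φ(1),φ(2)) = (0,3) ∈ E(G2) ✓
  (1,4) → (φ(1),φ(4)) = (3,4) ∈ E(G2) ✓
  (1,6) → (φ(1),φ(6)) = (3,5) ∈ E(G2) ✓
  (2,3) → (φ(2),φ(3)) = (0,7) ∈ E(G2) ✓
  (2,5) → (φ(2),φ(5)) = (0,1) ∈ E(G2) ✓
  (3,4) → (φ(3),φ(4)) = (4,7) ∈ E(G2) ✓
  (3,6) → (φ(3),φ(6)) = (5,7) ∈ E(G2) ✓
  (3,7) → (φ(3),φ(7)) = (6,7) ∈ E(G2) ✓
  (4,6) → (φ(4),φ(6)) = (4,5) ∈ E(G2) ✓
  (4,7) → (φ(4),φ(7)) = (4,6) ∈ E(G2) ✓
  (5,6) → (φ(5),φ(6)) = (1,5) ∈ E(G2) ✓
  (6,7) → (φ(6),φ(7)) = (5,6) ∈ E(G2) ✓
All 16 edges of G1 map to edges of G2, and |E(G1)| = |E(G2)| = 16, so φ is a bijection on edges as well as vertices. Hence G1 ≅ G2.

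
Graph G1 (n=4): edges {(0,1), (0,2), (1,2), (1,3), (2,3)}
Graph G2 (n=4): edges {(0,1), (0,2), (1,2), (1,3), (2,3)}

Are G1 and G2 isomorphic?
Yes, isomorphic

The graphs are isomorphic.
One valid mapping φ: V(G1) → V(G2): 0→3, 1→2, 2→1, 3→0

Verify φ preserves adjacency — for each edge of G1, its image is an edge of G2:
  (0,1) → (φ(0),φ(1)) = (2,3) ∈ E(G2) ✓
  (0,2) → (φ(0),φ(2)) = (1,3) ∈ E(G2) ✓
  (1,2) → (φ(1),φ(2)) = (1,2) ∈ E(G2) ✓
  (1,3) → (φ(1),φ(3)) = (0,2) ∈ E(G2) ✓
  (2,3) → (φ(2),φ(3)) = (0,1) ∈ E(G2) ✓
All 5 edges of G1 map to edges of G2, and |E(G1)| = |E(G2)| = 5, so φ is a bijection on edges as well as vertices. Hence G1 ≅ G2.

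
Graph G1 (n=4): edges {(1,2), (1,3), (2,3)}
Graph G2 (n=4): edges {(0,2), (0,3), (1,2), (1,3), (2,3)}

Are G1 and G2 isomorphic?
No, not isomorphic

The graphs are NOT isomorphic.

Counting edges: G1 has 3 edge(s); G2 has 5 edge(s).
Edge count is an isomorphism invariant (a bijection on vertices induces a bijection on edges), so differing edge counts rule out isomorphism.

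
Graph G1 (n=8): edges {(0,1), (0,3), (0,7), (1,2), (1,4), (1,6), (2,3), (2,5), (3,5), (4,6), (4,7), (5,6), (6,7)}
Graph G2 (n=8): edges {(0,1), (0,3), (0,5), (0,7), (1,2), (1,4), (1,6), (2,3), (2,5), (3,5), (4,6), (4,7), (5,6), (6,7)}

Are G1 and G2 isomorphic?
No, not isomorphic

The graphs are NOT isomorphic.

Counting edges: G1 has 13 edge(s); G2 has 14 edge(s).
Edge count is an isomorphism invariant (a bijection on vertices induces a bijection on edges), so differing edge counts rule out isomorphism.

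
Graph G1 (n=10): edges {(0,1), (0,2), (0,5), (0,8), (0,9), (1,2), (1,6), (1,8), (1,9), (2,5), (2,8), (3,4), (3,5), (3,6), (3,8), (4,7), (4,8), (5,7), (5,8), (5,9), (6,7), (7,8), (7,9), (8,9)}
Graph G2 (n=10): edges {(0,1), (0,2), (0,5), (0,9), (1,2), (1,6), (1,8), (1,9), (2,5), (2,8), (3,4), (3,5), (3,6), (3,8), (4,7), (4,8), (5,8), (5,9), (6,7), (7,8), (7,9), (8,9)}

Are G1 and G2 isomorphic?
No, not isomorphic

The graphs are NOT isomorphic.

Counting edges: G1 has 24 edge(s); G2 has 22 edge(s).
Edge count is an isomorphism invariant (a bijection on vertices induces a bijection on edges), so differing edge counts rule out isomorphism.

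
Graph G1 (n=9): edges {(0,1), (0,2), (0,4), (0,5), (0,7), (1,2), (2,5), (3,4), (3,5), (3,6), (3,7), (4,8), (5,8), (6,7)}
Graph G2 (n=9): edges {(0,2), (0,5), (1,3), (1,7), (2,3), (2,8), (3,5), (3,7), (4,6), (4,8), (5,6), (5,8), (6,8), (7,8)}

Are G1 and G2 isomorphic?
Yes, isomorphic

The graphs are isomorphic.
One valid mapping φ: V(G1) → V(G2): 0→8, 1→4, 2→6, 3→3, 4→2, 5→5, 6→1, 7→7, 8→0

Verify φ preserves adjacency — for each edge of G1, its image is an edge of G2:
  (0,1) → (φ(0),φ(1)) = (4,8) ∈ E(G2) ✓
  (0,2) → (φ(0),φ(2)) = (6,8) ∈ E(G2) ✓
  (0,4) → (φ(0),φ(4)) = (2,8) ∈ E(G2) ✓
  (0,5) → (φ(0),φ(5)) = (5,8) ∈ E(G2) ✓
  (0,7) → (φ(0),φ(7)) = (7,8) ∈ E(G2) ✓
  (1,2) → (φ(1),φ(2)) = (4,6) ∈ E(G2) ✓
  (2,5) → (φ(2),φ(5)) = (5,6) ∈ E(G2) ✓
  (3,4) → (φ(3),φ(4)) = (2,3) ∈ E(G2) ✓
  (3,5) → (φ(3),φ(5)) = (3,5) ∈ E(G2) ✓
  (3,6) → (φ(3),φ(6)) = (1,3) ∈ E(G2) ✓
  (3,7) → (φ(3),φ(7)) = (3,7) ∈ E(G2) ✓
  (4,8) → (φ(4),φ(8)) = (0,2) ∈ E(G2) ✓
  (5,8) → (φ(5),φ(8)) = (0,5) ∈ E(G2) ✓
  (6,7) → (φ(6),φ(7)) = (1,7) ∈ E(G2) ✓
All 14 edges of G1 map to edges of G2, and |E(G1)| = |E(G2)| = 14, so φ is a bijection on edges as well as vertices. Hence G1 ≅ G2.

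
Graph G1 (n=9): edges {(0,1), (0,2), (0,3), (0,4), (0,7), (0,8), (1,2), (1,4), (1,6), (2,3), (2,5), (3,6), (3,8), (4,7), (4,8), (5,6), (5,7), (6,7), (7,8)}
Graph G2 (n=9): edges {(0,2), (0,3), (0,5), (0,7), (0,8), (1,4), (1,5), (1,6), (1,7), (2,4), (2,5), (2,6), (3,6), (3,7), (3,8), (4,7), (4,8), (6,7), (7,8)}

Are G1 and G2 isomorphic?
Yes, isomorphic

The graphs are isomorphic.
One valid mapping φ: V(G1) → V(G2): 0→7, 1→4, 2→1, 3→6, 4→8, 5→5, 6→2, 7→0, 8→3

Verify φ preserves adjacency — for each edge of G1, its image is an edge of G2:
  (0,1) → (φ(0),φ(1)) = (4,7) ∈ E(G2) ✓
  (0,2) → (φ(0),φ(2)) = (1,7) ∈ E(G2) ✓
  (0,3) → (φ(0),φ(3)) = (6,7) ∈ E(G2) ✓
  (0,4) → (φ(0),φ(4)) = (7,8) ∈ E(G2) ✓
  (0,7) → (φ(0),φ(7)) = (0,7) ∈ E(G2) ✓
  (0,8) → (φ(0),φ(8)) = (3,7) ∈ E(G2) ✓
  (1,2) → (φ(1),φ(2)) = (1,4) ∈ E(G2) ✓
  (1,4) → (φ(1),φ(4)) = (4,8) ∈ E(G2) ✓
  (1,6) → (φ(1),φ(6)) = (2,4) ∈ E(G2) ✓
  (2,3) → (φ(2),φ(3)) = (1,6) ∈ E(G2) ✓
  (2,5) → (φ(2),φ(5)) = (1,5) ∈ E(G2) ✓
  (3,6) → (φ(3),φ(6)) = (2,6) ∈ E(G2) ✓
  (3,8) → (φ(3),φ(8)) = (3,6) ∈ E(G2) ✓
  (4,7) → (φ(4),φ(7)) = (0,8) ∈ E(G2) ✓
  (4,8) → (φ(4),φ(8)) = (3,8) ∈ E(G2) ✓
  (5,6) → (φ(5),φ(6)) = (2,5) ∈ E(G2) ✓
  (5,7) → (φ(5),φ(7)) = (0,5) ∈ E(G2) ✓
  (6,7) → (φ(6),φ(7)) = (0,2) ∈ E(G2) ✓
  (7,8) → (φ(7),φ(8)) = (0,3) ∈ E(G2) ✓
All 19 edges of G1 map to edges of G2, and |E(G1)| = |E(G2)| = 19, so φ is a bijection on edges as well as vertices. Hence G1 ≅ G2.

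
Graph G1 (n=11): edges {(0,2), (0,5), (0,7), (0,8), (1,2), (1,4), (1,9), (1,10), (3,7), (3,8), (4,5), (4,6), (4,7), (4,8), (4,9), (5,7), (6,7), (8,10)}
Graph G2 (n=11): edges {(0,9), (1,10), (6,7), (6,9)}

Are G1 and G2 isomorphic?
No, not isomorphic

The graphs are NOT isomorphic.

Connected components of G1: 1 component(s) with vertex sets [[0, 1, 2, 3, 4, 5, 6, 7, 8, 9, 10]], sizes [11].
Connected components of G2: 7 component(s) with vertex sets [[2], [3], [4], [5], [8], [1, 10], [0, 6, 7, 9]], sizes [1, 1, 1, 1, 1, 2, 4].
The number of connected components (and the multiset of component sizes) is an isomorphism invariant — an isomorphism maps each component of G1 bijectively onto a component of G2. Since G1 has 1 component(s) and G2 has 7, they cannot be isomorphic.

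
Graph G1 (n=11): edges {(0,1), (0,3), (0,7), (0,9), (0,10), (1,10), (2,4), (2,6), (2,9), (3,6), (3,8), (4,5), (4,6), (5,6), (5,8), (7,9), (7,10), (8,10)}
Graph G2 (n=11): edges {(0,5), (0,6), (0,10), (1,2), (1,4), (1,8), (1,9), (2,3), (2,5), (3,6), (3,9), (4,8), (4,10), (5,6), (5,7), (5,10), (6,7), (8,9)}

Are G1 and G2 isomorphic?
Yes, isomorphic

The graphs are isomorphic.
One valid mapping φ: V(G1) → V(G2): 0→5, 1→7, 2→4, 3→2, 4→8, 5→9, 6→1, 7→0, 8→3, 9→10, 10→6

Verify φ preserves adjacency — for each edge of G1, its image is an edge of G2:
  (0,1) → (φ(0),φ(1)) = (5,7) ∈ E(G2) ✓
  (0,3) → (φ(0),φ(3)) = (2,5) ∈ E(G2) ✓
  (0,7) → (φ(0),φ(7)) = (0,5) ∈ E(G2) ✓
  (0,9) → (φ(0),φ(9)) = (5,10) ∈ E(G2) ✓
  (0,10) → (φ(0),φ(10)) = (5,6) ∈ E(G2) ✓
  (1,10) → (φ(1),φ(10)) = (6,7) ∈ E(G2) ✓
  (2,4) → (φ(2),φ(4)) = (4,8) ∈ E(G2) ✓
  (2,6) → (φ(2),φ(6)) = (1,4) ∈ E(G2) ✓
  (2,9) → (φ(2),φ(9)) = (4,10) ∈ E(G2) ✓
  (3,6) → (φ(3),φ(6)) = (1,2) ∈ E(G2) ✓
  (3,8) → (φ(3),φ(8)) = (2,3) ∈ E(G2) ✓
  (4,5) → (φ(4),φ(5)) = (8,9) ∈ E(G2) ✓
  (4,6) → (φ(4),φ(6)) = (1,8) ∈ E(G2) ✓
  (5,6) → (φ(5),φ(6)) = (1,9) ∈ E(G2) ✓
  (5,8) → (φ(5),φ(8)) = (3,9) ∈ E(G2) ✓
  (7,9) → (φ(7),φ(9)) = (0,10) ∈ E(G2) ✓
  (7,10) → (φ(7),φ(10)) = (0,6) ∈ E(G2) ✓
  (8,10) → (φ(8),φ(10)) = (3,6) ∈ E(G2) ✓
All 18 edges of G1 map to edges of G2, and |E(G1)| = |E(G2)| = 18, so φ is a bijection on edges as well as vertices. Hence G1 ≅ G2.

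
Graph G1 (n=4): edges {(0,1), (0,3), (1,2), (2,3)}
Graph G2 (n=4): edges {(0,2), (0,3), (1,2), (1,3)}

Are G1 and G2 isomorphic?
Yes, isomorphic

The graphs are isomorphic.
One valid mapping φ: V(G1) → V(G2): 0→2, 1→0, 2→3, 3→1

Verify φ preserves adjacency — for each edge of G1, its image is an edge of G2:
  (0,1) → (φ(0),φ(1)) = (0,2) ∈ E(G2) ✓
  (0,3) → (φ(0),φ(3)) = (1,2) ∈ E(G2) ✓
  (1,2) → (φ(1),φ(2)) = (0,3) ∈ E(G2) ✓
  (2,3) → (φ(2),φ(3)) = (1,3) ∈ E(G2) ✓
All 4 edges of G1 map to edges of G2, and |E(G1)| = |E(G2)| = 4, so φ is a bijection on edges as well as vertices. Hence G1 ≅ G2.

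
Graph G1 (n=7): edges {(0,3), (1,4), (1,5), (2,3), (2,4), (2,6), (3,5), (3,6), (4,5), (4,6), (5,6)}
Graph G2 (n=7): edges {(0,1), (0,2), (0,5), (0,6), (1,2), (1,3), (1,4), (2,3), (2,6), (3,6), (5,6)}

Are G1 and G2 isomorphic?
Yes, isomorphic

The graphs are isomorphic.
One valid mapping φ: V(G1) → V(G2): 0→4, 1→5, 2→3, 3→1, 4→6, 5→0, 6→2

Verify φ preserves adjacency — for each edge of G1, its image is an edge of G2:
  (0,3) → (φ(0),φ(3)) = (1,4) ∈ E(G2) ✓
  (1,4) → (φ(1),φ(4)) = (5,6) ∈ E(G2) ✓
  (1,5) → (φ(1),φ(5)) = (0,5) ∈ E(G2) ✓
  (2,3) → (φ(2),φ(3)) = (1,3) ∈ E(G2) ✓
  (2,4) → (φ(2),φ(4)) = (3,6) ∈ E(G2) ✓
  (2,6) → (φ(2),φ(6)) = (2,3) ∈ E(G2) ✓
  (3,5) → (φ(3),φ(5)) = (0,1) ∈ E(G2) ✓
  (3,6) → (φ(3),φ(6)) = (1,2) ∈ E(G2) ✓
  (4,5) → (φ(4),φ(5)) = (0,6) ∈ E(G2) ✓
  (4,6) → (φ(4),φ(6)) = (2,6) ∈ E(G2) ✓
  (5,6) → (φ(5),φ(6)) = (0,2) ∈ E(G2) ✓
All 11 edges of G1 map to edges of G2, and |E(G1)| = |E(G2)| = 11, so φ is a bijection on edges as well as vertices. Hence G1 ≅ G2.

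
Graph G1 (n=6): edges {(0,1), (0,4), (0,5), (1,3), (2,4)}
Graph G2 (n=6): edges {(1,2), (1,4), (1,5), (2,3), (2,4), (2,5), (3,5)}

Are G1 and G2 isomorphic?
No, not isomorphic

The graphs are NOT isomorphic.

Counting triangles (3-cliques): G1 has 0, G2 has 3.
Triangle count is an isomorphism invariant, so differing triangle counts rule out isomorphism.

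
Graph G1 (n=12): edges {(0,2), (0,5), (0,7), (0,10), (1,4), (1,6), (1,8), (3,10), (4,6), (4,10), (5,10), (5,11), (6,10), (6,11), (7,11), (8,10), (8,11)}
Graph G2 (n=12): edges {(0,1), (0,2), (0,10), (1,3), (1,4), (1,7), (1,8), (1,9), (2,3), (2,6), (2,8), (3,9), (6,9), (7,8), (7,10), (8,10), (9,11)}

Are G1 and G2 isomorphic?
Yes, isomorphic

The graphs are isomorphic.
One valid mapping φ: V(G1) → V(G2): 0→9, 1→10, 2→11, 3→4, 4→7, 5→3, 6→8, 7→6, 8→0, 9→5, 10→1, 11→2

Verify φ preserves adjacency — for each edge of G1, its image is an edge of G2:
  (0,2) → (φ(0),φ(2)) = (9,11) ∈ E(G2) ✓
  (0,5) → (φ(0),φ(5)) = (3,9) ∈ E(G2) ✓
  (0,7) → (φ(0),φ(7)) = (6,9) ∈ E(G2) ✓
  (0,10) → (φ(0),φ(10)) = (1,9) ∈ E(G2) ✓
  (1,4) → (φ(1),φ(4)) = (7,10) ∈ E(G2) ✓
  (1,6) → (φ(1),φ(6)) = (8,10) ∈ E(G2) ✓
  (1,8) → (φ(1),φ(8)) = (0,10) ∈ E(G2) ✓
  (3,10) → (φ(3),φ(10)) = (1,4) ∈ E(G2) ✓
  (4,6) → (φ(4),φ(6)) = (7,8) ∈ E(G2) ✓
  (4,10) → (φ(4),φ(10)) = (1,7) ∈ E(G2) ✓
  (5,10) → (φ(5),φ(10)) = (1,3) ∈ E(G2) ✓
  (5,11) → (φ(5),φ(11)) = (2,3) ∈ E(G2) ✓
  (6,10) → (φ(6),φ(10)) = (1,8) ∈ E(G2) ✓
  (6,11) → (φ(6),φ(11)) = (2,8) ∈ E(G2) ✓
  (7,11) → (φ(7),φ(11)) = (2,6) ∈ E(G2) ✓
  (8,10) → (φ(8),φ(10)) = (0,1) ∈ E(G2) ✓
  (8,11) → (φ(8),φ(11)) = (0,2) ∈ E(G2) ✓
All 17 edges of G1 map to edges of G2, and |E(G1)| = |E(G2)| = 17, so φ is a bijection on edges as well as vertices. Hence G1 ≅ G2.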